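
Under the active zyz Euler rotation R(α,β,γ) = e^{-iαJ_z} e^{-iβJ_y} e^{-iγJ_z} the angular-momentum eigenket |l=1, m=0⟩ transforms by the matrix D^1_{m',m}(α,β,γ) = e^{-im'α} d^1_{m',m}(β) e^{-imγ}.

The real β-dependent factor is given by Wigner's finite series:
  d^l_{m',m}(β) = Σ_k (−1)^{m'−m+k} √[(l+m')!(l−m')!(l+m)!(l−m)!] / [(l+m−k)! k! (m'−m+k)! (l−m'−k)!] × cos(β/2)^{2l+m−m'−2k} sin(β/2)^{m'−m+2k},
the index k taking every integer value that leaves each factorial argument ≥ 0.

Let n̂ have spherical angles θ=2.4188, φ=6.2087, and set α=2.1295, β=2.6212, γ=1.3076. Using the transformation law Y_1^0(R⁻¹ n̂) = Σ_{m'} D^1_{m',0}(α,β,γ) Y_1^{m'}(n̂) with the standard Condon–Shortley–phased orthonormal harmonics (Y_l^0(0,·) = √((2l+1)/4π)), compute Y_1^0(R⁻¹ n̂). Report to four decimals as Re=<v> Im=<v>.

Re=0.2228 Im=0.0000

Need the full column D^1_{m',0} for m'=−1..1 at α=2.1295, β=2.6212, γ=1.3076.
cos(β/2)=0.257270, sin(β/2)=0.966339
d^1_{-1,0}: single k=1 term ⇒ +0.351588;  D = -0.186373+0.298127i
d^1_{0,0}: k∈[0..1] ⇒ +0.066188 -0.933812 = -0.867624;  D = -0.867624+0.000000i
d^1_{1,0}: single k=0 term ⇒ -0.351588;  D = +0.186373+0.298127i
Y_1^{m'}(θ=2.4188,φ=6.2087) and Σ D·Y over m':
  (-0.1864+0.2981i)·(+0.2279+0.0170i)  (-0.8676+0.0000i)·(-0.3664+0.0000i)  (+0.1864+0.2981i)·(-0.2279+0.0170i)
Y_1^0(R⁻¹ n̂) = +0.222835+0.000000i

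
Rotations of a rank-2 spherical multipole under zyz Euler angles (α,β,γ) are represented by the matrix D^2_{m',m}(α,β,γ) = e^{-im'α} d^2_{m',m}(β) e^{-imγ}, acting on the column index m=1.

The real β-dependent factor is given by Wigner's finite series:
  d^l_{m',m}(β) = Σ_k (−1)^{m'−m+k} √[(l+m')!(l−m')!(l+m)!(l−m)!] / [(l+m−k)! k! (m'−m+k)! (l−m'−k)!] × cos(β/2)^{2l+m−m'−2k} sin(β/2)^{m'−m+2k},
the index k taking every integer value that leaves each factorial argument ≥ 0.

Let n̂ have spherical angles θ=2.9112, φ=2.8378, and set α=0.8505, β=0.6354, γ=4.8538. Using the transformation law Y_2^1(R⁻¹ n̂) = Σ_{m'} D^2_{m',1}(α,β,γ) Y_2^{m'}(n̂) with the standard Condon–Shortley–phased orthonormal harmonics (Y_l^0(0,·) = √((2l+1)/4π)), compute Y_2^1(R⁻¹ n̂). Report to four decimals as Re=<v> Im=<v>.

Need the full column D^2_{m',1} for m'=−2..2 at α=0.8505, β=0.6354, γ=4.8538.
cos(β/2)=0.949956, sin(β/2)=0.312382
d^2_{-2,1}: single k=3 term ⇒ +0.057915;  D = -0.057912+0.000649i
d^2_{-1,1}: k∈[2..3] ⇒ +0.264181 -0.009522 = +0.254659;  D = -0.165819+0.193275i
d^2_{0,1}: k∈[1..2] ⇒ +0.655954 -0.070932 = +0.585022;  D = +0.082453+0.579183i
d^2_{1,1}: k∈[0..1] ⇒ +0.814357 -0.264181 = +0.550176;  D = +0.460537+0.300996i
d^2_{2,1}: single k=0 term ⇒ -0.535584;  D = -0.515949+0.143690i
Y_2^{m'}(θ=2.9112,φ=2.8378) and Σ D·Y over m':
  (-0.0579+0.0006i)·(+0.0165+0.0115i)  (-0.1658+0.1933i)·(+0.1639+0.0514i)  (+0.0825+0.5792i)·(+0.5814+0.0000i)  (+0.4605+0.3010i)·(-0.1639+0.0514i)  (-0.5159+0.1437i)·(+0.0165-0.0115i)
Y_2^1(R⁻¹ n̂) = -0.087955+0.341903i

Re=-0.0880 Im=0.3419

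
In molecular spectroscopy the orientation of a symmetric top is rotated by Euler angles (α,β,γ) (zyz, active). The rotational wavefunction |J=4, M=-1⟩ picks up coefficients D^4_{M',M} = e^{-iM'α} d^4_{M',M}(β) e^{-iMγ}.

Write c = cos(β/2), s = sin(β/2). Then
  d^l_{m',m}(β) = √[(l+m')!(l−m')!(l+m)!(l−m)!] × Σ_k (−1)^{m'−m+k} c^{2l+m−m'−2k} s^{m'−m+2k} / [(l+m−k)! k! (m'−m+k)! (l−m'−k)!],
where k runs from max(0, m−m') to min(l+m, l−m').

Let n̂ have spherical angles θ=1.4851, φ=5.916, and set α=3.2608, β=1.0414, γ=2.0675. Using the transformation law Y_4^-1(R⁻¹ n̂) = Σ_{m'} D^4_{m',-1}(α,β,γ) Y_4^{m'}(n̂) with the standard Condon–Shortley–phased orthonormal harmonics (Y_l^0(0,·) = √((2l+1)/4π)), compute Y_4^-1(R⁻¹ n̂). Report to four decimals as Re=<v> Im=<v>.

Re=-0.1333 Im=0.0475

Need the full column D^4_{m',-1} for m'=−4..4 at α=3.2608, β=1.0414, γ=2.0675.
cos(β/2)=0.867471, sin(β/2)=0.497487
d^4_{-4,-1}: single k=3 term ⇒ +0.452601;  D = -0.374246+0.254535i
d^4_{-3,-1}: k∈[2..3] ⇒ +0.837076 -0.458847 = +0.378229;  D = +0.285233-0.248393i
d^4_{-2,-1}: k∈[1..3] ⇒ +0.780196 -1.283004 +0.281314 = -0.221494;  D = +0.148551-0.164294i
d^4_{-1,-1}: k∈[0..3] ⇒ +0.320657 -1.581925 +1.040567 -0.114078 = -0.334779;  D = -0.193403+0.273263i
d^4_{0,-1}: k∈[0..3] ⇒ -0.822399 +1.622886 -0.533755 +0.029258 = +0.295990;  D = -0.141048+0.260222i
d^4_{1,-1}: k∈[0..3] ⇒ +1.054617 -1.040567 +0.171117 -0.003752 = +0.181415;  D = +0.066869-0.168642i
d^4_{2,-1}: k∈[0..2] ⇒ -0.855336 +0.421971 -0.027757 = -0.461122;  D = +0.117783-0.445826i
d^4_{3,-1}: k∈[0..1] ⇒ +0.458847 -0.090547 = +0.368300;  D = +0.051059-0.364744i
d^4_{4,-1}: single k=0 term ⇒ -0.148857;  D = +0.002958-0.148828i
Y_4^{m'}(θ=1.4851,φ=5.916) and Σ D·Y over m':
  (-0.3742+0.2545i)·(+0.0444+0.4338i)  (+0.2852-0.2484i)·(+0.0479+0.0945i)  (+0.1486-0.1643i)·(-0.2338-0.2111i)  (-0.1934+0.2733i)·(-0.1110-0.0427i)  (-0.1410+0.2602i)·(+0.2943+0.0000i)  (+0.0669-0.1686i)·(+0.1110-0.0427i)  (+0.1178-0.4458i)·(-0.2338+0.2111i)  (+0.0511-0.3647i)·(-0.0479+0.0945i)  (+0.0030-0.1488i)·(+0.0444-0.4338i)
Y_4^-1(R⁻¹ n̂) = -0.133299+0.047519i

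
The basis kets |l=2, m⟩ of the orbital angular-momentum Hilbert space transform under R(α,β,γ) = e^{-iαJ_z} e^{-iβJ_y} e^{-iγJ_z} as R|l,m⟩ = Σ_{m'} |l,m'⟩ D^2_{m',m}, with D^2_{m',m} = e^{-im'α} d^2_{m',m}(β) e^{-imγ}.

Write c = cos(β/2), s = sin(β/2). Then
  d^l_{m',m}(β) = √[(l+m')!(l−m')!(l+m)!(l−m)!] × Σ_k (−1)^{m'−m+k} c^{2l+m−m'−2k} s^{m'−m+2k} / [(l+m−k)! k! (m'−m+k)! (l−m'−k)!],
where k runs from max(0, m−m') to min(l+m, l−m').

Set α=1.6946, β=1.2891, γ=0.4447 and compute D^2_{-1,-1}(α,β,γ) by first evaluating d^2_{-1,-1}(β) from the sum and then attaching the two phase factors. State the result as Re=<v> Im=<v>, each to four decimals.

Re=0.1528 Im=-0.2391

D^2_{-1,-1}(1.6946,1.2891,0.4447) = e^{-i·-1·1.6946}·d^2_{-1,-1}(1.2891)·e^{-i·-1·0.4447}. Compute d first:
Half-angle: c=0.799370, s=0.600839. N=√(1·6·1·6)=6.000000
k∈{0,1} keeps every argument non-negative
  k=0: (−1)^0·6.0000/(6)·0.7994^4·0.6008^0 = +0.408312
  k=1: (−1)^1·6.0000/(2)·0.7994^2·0.6008^2 = -0.692043
d^2_{-1,-1}(1.2891) = +0.408312 -0.692043 = -0.283731
Attach z-rotation phases: D = e^{-i(-1)(1.6946)}·(-0.283731)·e^{-i(-1)(0.4447)} = +0.152753-0.239102i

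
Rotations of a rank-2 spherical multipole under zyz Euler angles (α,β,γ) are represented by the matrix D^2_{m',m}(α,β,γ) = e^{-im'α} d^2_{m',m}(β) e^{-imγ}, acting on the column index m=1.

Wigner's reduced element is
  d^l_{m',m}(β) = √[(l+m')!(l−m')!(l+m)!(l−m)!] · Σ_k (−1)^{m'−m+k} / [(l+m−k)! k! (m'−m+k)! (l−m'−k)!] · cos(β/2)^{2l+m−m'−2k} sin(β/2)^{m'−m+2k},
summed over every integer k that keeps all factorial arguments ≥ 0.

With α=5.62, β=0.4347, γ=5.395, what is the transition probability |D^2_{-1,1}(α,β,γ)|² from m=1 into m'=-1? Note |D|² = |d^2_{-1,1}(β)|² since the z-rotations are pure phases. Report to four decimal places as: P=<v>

P=0.0171

Split into d^2_{-1,1}(β=0.4347) × two z-phases.
c=cos(0.4347/2)=0.976472, s=sin(0.4347/2)=0.215643; N=√[1·6·6·1]=6.000000
The bounds max(0,m−m')=2 and min(l+m,l−m')=3 give 2 terms
  k=2: (−1)^0·6.0000/(2)·0.9765^2·0.2156^2 = +0.133018
  k=3: (−1)^1·6.0000/(6)·0.9765^0·0.2156^4 = -0.002162
d^2_{-1,1}(0.4347) = +0.133018 -0.002162 = +0.130856
|D^2_{-1,1}|² = |d^2_{-1,1}(β)|² = (+0.130856)² = 0.017123 (the z-rotation phases have unit modulus)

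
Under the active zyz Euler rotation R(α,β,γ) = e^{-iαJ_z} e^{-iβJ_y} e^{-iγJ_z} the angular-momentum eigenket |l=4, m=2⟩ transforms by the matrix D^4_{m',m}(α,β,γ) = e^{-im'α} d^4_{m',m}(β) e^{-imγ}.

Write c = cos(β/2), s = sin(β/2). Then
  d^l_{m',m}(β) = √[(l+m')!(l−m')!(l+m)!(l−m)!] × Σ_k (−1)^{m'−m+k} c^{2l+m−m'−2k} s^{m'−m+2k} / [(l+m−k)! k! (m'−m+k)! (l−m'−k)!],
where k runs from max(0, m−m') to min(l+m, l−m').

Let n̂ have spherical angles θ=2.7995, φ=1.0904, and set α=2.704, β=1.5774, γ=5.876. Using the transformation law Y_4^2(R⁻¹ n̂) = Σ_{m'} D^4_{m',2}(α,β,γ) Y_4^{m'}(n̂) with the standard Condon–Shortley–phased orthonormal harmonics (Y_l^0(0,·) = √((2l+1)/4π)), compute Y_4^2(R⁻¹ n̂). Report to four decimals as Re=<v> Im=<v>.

Re=-0.3315 Im=-0.0436

Need the full column D^4_{m',2} for m'=−4..4 at α=2.704, β=1.5774, γ=5.876.
cos(β/2)=0.704768, sin(β/2)=0.709438
d^4_{-4,2}: single k=6 term ⇒ +0.335087;  D = +0.198711-0.269809i
d^4_{-3,2}: k∈[5..6] ⇒ +0.706147 -0.238512 = +0.467636;  D = -0.410745+0.223543i
d^4_{-2,2}: k∈[4..6] ⇒ +0.937418 -0.759905 +0.064167 = +0.241681;  D = +0.241234-0.014689i
d^4_{-1,2}: k∈[3..5] ⇒ +0.877989 -1.334493 +0.270447 = -0.186057;  D = +0.173006+0.068455i
d^4_{0,2}: k∈[2..4] ⇒ +0.585096 -1.581001 +0.600758 = -0.395147;  D = -0.271200-0.287388i
d^4_{1,2}: k∈[1..3] ⇒ +0.259941 -1.316984 +0.889662 = -0.167381;  D = +0.052467+0.158945i
d^4_{2,2}: k∈[0..2] ⇒ +0.060865 -0.740095 +0.937418 = +0.258189;  D = -0.030590+0.256370i
d^4_{3,2}: k∈[0..1] ⇒ -0.229246 +0.696882 = +0.467636;  D = +0.246955-0.397111i
d^4_{4,2}: single k=0 term ⇒ +0.326351;  D = -0.273542+0.177988i
Y_4^{m'}(θ=2.7995,φ=1.0904) and Σ D·Y over m':
  (+0.1987-0.2698i)·(-0.0019+0.0053i)  (-0.4107+0.2235i)·(+0.0441-0.0058i)  (+0.2412-0.0147i)·(-0.1124-0.1608i)  (+0.1730+0.0685i)·(-0.2219+0.4259i)  (-0.2712-0.2874i)·(+0.4170+0.0000i)  (+0.0525+0.1589i)·(+0.2219+0.4259i)  (-0.0306+0.2564i)·(-0.1124+0.1608i)  (+0.2470-0.3971i)·(-0.0441-0.0058i)  (-0.2735+0.1780i)·(-0.0019-0.0053i)
Y_4^2(R⁻¹ n̂) = -0.331490-0.043613i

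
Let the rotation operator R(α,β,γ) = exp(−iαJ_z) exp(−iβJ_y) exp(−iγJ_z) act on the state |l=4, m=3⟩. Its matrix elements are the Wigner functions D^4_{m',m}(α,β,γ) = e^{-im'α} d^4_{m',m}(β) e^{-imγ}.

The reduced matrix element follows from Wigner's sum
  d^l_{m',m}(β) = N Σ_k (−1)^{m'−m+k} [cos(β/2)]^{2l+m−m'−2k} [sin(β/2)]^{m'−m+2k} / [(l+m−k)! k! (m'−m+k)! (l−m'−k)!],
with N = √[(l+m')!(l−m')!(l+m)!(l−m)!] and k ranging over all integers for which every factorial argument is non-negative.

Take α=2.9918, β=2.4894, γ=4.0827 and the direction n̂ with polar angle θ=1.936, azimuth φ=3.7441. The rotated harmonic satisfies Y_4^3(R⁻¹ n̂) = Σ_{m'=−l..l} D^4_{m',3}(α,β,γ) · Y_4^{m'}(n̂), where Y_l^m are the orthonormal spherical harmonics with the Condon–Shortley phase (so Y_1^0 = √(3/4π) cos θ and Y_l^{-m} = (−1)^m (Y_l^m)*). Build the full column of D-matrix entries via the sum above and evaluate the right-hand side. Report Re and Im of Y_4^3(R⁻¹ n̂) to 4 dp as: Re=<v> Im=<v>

Need the full column D^4_{m',3} for m'=−4..4 at α=2.9918, β=2.4894, γ=4.0827.
cos(β/2)=0.320348, sin(β/2)=0.947300
d^4_{-4,3}: single k=7 term ⇒ +0.620268;  D = +0.595957-0.171951i
d^4_{-3,3}: k∈[6..7] ⇒ +0.519118 -0.648486 = -0.129368;  D = +0.128258-0.016913i
d^4_{-2,3}: k∈[5..6] ⇒ +0.281506 -0.820538 = -0.539032;  D = -0.538938-0.010071i
d^4_{-1,3}: k∈[4..5] ⇒ +0.112190 -0.588625 = -0.476435;  D = +0.469689+0.079890i
d^4_{0,3}: k∈[3..4] ⇒ +0.033934 -0.296733 = -0.262799;  D = -0.249601-0.082236i
d^4_{1,3}: k∈[2..3] ⇒ +0.007698 -0.112190 = -0.104492;  D = +0.093253+0.047143i
d^4_{2,3}: k∈[1..2] ⇒ +0.001227 -0.032193 = -0.030965;  D = -0.025241-0.017938i
d^4_{3,3}: k∈[0..1] ⇒ +0.000111 -0.006789 = -0.006678;  D = +0.004805+0.004638i
d^4_{4,3}: single k=0 term ⇒ -0.000928;  D = -0.000564-0.000737i
Y_4^{m'}(θ=1.936,φ=3.7441) and Σ D·Y over m':
  (+0.5960-0.1720i)·(-0.2507-0.2250i)  (+0.1283-0.0169i)·(-0.0854-0.3541i)  (-0.5389-0.0101i)·(-0.0112+0.0292i)  (+0.4697+0.0799i)·(-0.2740+0.1885i)  (-0.2496-0.0822i)·(-0.0272+0.0000i)  (+0.0933+0.0471i)·(+0.2740+0.1885i)  (-0.0252-0.0179i)·(-0.0112-0.0292i)  (+0.0048+0.0046i)·(+0.0854-0.3541i)  (-0.0006-0.0007i)·(-0.2507+0.2250i)
Y_4^3(R⁻¹ n̂) = -0.316869-0.051562i

Re=-0.3169 Im=-0.0516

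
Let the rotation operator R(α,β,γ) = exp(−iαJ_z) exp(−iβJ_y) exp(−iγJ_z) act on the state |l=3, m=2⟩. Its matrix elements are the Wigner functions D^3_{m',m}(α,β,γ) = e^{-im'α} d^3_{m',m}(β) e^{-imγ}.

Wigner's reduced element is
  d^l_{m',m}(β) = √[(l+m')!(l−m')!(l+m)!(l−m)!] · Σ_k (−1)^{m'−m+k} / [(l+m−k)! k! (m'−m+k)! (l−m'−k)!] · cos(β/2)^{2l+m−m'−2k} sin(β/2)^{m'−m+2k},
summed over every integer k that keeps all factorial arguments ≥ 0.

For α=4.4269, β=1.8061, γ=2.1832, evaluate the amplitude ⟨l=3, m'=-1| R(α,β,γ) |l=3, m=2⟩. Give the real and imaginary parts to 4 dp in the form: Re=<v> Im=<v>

Re=0.1422 Im=0.0086

Split into d^3_{-1,2}(β=1.8061) × two z-phases.
With c≡cos(β/2)=0.619218 and s≡sin(β/2)=0.785219, N=[2·24·120·1]^{1/2}=75.894664
Admissible k: 3..4 (factorial args all ≥0)
  k=3: (−1)^0·75.8947/(12)·0.6192^3·0.7852^3 = +0.726998
  k=4: (−1)^1·75.8947/(24)·0.6192^1·0.7852^5 = -0.584518
d^3_{-1,2}(1.8061) = +0.726998 -0.584518 = +0.142480
Attach z-rotation phases: D = e^{-i(-1)(4.4269)}·(+0.142480)·e^{-i(2)(2.1832)} = +0.142219+0.008615i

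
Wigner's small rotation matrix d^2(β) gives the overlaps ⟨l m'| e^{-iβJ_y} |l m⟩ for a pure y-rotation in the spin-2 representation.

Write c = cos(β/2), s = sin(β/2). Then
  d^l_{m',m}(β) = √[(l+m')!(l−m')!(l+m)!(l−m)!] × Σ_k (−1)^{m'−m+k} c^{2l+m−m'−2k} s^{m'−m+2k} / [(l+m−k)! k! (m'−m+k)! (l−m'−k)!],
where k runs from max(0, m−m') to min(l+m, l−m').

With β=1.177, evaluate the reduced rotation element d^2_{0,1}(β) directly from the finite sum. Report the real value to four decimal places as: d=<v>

d=0.4340

d^2_{0,1}(β=1.177) via Wigner's sum:
Half-angle: c=0.831774, s=0.555114. N=√(2·2·6·1)=4.898979
The bounds max(0,m−m')=1 and min(l+m,l−m')=2 give 2 terms
  k=1: (−1)^0·4.8990/(2)·0.8318^3·0.5551^1 = +0.782482
  k=2: (−1)^1·4.8990/(2)·0.8318^1·0.5551^3 = -0.348520
d^2_{0,1}(1.177) = +0.782482 -0.348520 = +0.433962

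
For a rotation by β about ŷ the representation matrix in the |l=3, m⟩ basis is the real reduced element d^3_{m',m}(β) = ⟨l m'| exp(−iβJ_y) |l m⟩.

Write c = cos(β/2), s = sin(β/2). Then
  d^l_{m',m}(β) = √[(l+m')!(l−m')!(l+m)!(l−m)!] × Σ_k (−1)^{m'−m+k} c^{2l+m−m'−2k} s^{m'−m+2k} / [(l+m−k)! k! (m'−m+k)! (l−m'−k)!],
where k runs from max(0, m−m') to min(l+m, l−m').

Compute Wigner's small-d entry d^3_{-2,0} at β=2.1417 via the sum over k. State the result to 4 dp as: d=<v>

d^3_{-2,0}(β=2.1417) via Wigner's sum:
With c≡cos(β/2)=0.479378 and s≡sin(β/2)=0.877608, N=[1·120·6·6]^{1/2}=65.726707
k: max(0,(0)−(-2))=2 … min(3+(0),3−(-2))=3
  k=2: (−1)^0·65.7267/(12)·0.4794^4·0.8776^2 = +0.222780
  k=3: (−1)^1·65.7267/(12)·0.4794^2·0.8776^4 = -0.746656
d^3_{-2,0}(2.1417) = +0.222780 -0.746656 = -0.523876

d=-0.5239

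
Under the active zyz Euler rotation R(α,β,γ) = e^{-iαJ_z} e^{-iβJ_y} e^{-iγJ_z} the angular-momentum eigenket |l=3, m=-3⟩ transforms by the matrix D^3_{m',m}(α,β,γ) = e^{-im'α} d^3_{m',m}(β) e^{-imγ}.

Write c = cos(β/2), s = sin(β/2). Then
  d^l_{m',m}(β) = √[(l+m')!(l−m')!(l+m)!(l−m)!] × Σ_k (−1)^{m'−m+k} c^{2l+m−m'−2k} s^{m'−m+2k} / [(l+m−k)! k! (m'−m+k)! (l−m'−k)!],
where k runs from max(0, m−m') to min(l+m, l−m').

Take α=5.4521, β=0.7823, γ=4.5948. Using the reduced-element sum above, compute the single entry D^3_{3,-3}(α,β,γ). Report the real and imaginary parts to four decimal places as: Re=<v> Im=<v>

First d^3_{3,-3}(β=0.7823), then the phase factors e^{-i(3)α} and e^{-i(-3)γ}:
Half-angle: c=0.924471, s=0.381252. N=√(720·1·1·720)=720.000000
The bounds max(0,m−m')=0 and min(l+m,l−m')=0 give 1 term
  k=0: (−1)^6·720.0000/(720)·0.9245^0·0.3813^6 = +0.003071
d^3_{3,-3}(0.7823) = +0.003071
Phases: e^{-i·(3)·5.4521}=-0.797089+0.603861i, e^{-i·(-3)·4.5948}=+0.345496+0.938420i ⇒ D=-0.002586-0.001656i

Re=-0.0026 Im=-0.0017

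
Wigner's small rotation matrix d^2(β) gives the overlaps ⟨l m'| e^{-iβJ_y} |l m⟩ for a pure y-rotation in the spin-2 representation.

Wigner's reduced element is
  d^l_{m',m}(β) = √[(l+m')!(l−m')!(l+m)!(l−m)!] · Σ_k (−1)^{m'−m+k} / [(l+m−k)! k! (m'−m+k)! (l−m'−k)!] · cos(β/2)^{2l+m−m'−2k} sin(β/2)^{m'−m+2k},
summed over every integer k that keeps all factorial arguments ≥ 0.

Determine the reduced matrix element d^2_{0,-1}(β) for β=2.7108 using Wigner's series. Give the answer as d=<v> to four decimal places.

d^2_{0,-1}(β=2.7108) via Wigner's sum:
c=cos(2.7108/2)=0.213735, s=sin(2.7108/2)=0.976892; N=√[2·2·1·6]=4.898979
The bounds max(0,m−m')=0 and min(l+m,l−m')=1 give 2 terms
  k=0: (−1)^1·4.8990/(2)·0.2137^3·0.9769^1 = -0.023364
  k=1: (−1)^2·4.8990/(2)·0.2137^1·0.9769^3 = +0.488079
d^2_{0,-1}(2.7108) = -0.023364 +0.488079 = +0.464715

d=0.4647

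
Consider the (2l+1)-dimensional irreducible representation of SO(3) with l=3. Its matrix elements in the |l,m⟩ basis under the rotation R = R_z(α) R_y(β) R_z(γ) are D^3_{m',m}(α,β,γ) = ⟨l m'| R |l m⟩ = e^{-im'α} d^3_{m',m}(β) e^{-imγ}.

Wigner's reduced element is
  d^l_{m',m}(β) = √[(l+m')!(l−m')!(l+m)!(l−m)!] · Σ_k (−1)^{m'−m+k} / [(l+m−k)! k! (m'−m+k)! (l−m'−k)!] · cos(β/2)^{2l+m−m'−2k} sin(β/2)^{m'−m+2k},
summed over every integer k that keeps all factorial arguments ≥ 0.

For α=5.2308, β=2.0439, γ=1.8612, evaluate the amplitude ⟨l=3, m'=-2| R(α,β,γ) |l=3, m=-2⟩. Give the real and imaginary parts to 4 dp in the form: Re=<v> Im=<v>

Split into d^3_{-2,-2}(β=2.0439) × two z-phases.
With c≡cos(β/2)=0.521703 and s≡sin(β/2)=0.853127, N=[1·120·1·120]^{1/2}=120.000000
k: max(0,(-2)−(-2))=0 … min(3+(-2),3−(-2))=1
  k=0: (−1)^0·120.0000/(120)·0.5217^6·0.8531^0 = +0.020162
  k=1: (−1)^1·120.0000/(24)·0.5217^4·0.8531^2 = -0.269583
d^3_{-2,-2}(2.0439) = +0.020162 -0.269583 = -0.249420
D = (-0.508958-0.860791i)·(-0.249420)·(-0.836020-0.548699i) = +0.011677-0.249147i

Re=0.0117 Im=-0.2491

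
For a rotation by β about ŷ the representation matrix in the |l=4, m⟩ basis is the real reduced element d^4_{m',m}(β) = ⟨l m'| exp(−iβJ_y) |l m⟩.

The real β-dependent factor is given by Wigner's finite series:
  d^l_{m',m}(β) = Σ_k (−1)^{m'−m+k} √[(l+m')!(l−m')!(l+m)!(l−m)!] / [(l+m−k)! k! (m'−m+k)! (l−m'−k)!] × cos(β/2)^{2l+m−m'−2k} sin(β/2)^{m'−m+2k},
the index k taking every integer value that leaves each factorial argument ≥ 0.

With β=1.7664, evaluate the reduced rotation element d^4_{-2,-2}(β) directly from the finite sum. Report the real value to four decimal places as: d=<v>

d^4_{-2,-2}(β=1.7664) via Wigner's sum:
Half-angle: c=0.634682, s=0.772774. N=√(2·720·2·720)=1440.000000
k∈{0,1,2} keeps every argument non-negative
  k=0: (−1)^0·1440.0000/(1440)·0.6347^8·0.7728^0 = +0.026330
  k=1: (−1)^1·1440.0000/(120)·0.6347^6·0.7728^2 = -0.468405
  k=2: (−1)^2·1440.0000/(96)·0.6347^4·0.7728^4 = +0.868009
d^4_{-2,-2}(1.7664) = +0.026330 -0.468405 +0.868009 = +0.425934

d=0.4259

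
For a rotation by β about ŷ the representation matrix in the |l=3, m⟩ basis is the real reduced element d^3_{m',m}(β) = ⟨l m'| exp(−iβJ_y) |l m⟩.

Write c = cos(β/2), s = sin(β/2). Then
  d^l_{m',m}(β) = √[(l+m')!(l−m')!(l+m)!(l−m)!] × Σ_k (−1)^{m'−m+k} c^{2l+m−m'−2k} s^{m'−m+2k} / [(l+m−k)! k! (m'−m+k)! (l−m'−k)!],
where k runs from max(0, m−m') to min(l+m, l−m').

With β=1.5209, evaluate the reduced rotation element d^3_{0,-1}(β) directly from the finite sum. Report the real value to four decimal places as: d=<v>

d=0.4271

d^3_{0,-1}(β=1.5209) via Wigner's sum:
c=cos(1.5209/2)=0.724526, s=sin(1.5209/2)=0.689248; N=√[6·6·2·24]=41.569219
The bounds max(0,m−m')=0 and min(l+m,l−m')=2 give 3 terms
  k=0: (−1)^1·41.5692/(12)·0.7245^5·0.6892^1 = -0.476689
  k=1: (−1)^2·41.5692/(4)·0.7245^3·0.6892^3 = +1.294194
  k=2: (−1)^3·41.5692/(12)·0.7245^1·0.6892^5 = -0.390410
d^3_{0,-1}(1.5209) = -0.476689 +1.294194 -0.390410 = +0.427095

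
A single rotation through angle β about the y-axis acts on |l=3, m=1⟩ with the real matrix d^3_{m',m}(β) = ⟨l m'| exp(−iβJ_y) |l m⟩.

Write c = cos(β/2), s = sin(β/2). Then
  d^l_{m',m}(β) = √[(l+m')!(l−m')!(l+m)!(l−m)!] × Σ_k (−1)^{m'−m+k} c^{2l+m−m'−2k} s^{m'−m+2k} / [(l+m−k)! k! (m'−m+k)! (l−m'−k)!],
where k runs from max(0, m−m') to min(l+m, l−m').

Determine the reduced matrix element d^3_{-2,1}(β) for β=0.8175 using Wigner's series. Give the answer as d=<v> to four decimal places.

d^3_{-2,1}(β=0.8175) via Wigner's sum:
c=cos(0.8175/2)=0.917618, s=sin(0.8175/2)=0.397463; N=√[1·120·24·2]=75.894664
Admissible k: 3..4 (factorial args all ≥0)
  k=3: (−1)^0·75.8947/(12)·0.9176^3·0.3975^3 = +0.306835
  k=4: (−1)^1·75.8947/(24)·0.9176^1·0.3975^5 = -0.028783
d^3_{-2,1}(0.8175) = +0.306835 -0.028783 = +0.278052

d=0.2781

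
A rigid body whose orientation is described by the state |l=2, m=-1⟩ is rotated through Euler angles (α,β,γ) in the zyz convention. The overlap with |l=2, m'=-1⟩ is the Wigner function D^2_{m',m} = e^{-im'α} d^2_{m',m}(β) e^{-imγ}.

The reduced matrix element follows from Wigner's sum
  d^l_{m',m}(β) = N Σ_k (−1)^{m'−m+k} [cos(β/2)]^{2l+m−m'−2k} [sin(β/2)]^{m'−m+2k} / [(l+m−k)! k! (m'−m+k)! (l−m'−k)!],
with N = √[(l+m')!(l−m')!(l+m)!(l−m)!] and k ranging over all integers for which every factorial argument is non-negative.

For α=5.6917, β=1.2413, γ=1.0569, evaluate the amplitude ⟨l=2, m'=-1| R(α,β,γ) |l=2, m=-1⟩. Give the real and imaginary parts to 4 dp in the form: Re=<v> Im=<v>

Re=-0.2087 Im=-0.1048

Split into d^2_{-1,-1}(β=1.2413) × two z-phases.
c=cos(1.2413/2)=0.813501, s=sin(1.2413/2)=0.581564; N=√[1·6·1·6]=6.000000
Admissible k: 0..1 (factorial args all ≥0)
  k=0: (−1)^0·6.0000/(6)·0.8135^4·0.5816^0 = +0.437957
  k=1: (−1)^1·6.0000/(2)·0.8135^2·0.5816^2 = -0.671479
d^2_{-1,-1}(1.2413) = +0.437957 -0.671479 = -0.233521
Phases: e^{-i·(-1)·5.6917}=+0.830113-0.557595i, e^{-i·(-1)·1.0569}=+0.491574+0.870836i ⇒ D=-0.208683-0.104803i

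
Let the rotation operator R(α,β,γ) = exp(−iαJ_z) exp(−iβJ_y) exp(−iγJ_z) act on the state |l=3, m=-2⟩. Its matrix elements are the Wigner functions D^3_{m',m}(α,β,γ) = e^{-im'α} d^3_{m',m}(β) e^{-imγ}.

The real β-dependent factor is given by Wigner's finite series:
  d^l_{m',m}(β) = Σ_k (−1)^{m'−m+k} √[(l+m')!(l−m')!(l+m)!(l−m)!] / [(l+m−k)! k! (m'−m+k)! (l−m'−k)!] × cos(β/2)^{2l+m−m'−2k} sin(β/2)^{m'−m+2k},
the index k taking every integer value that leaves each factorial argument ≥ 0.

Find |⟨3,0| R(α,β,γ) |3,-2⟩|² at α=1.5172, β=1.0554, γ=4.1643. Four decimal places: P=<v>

P=0.2611

Split into d^3_{0,-2}(β=1.0554) × two z-phases.
With c≡cos(β/2)=0.863968 and s≡sin(β/2)=0.503548, N=[6·6·1·120]^{1/2}=65.726707
k: max(0,(-2)−(0))=0 … min(3+(-2),3−(0))=1
  k=0: (−1)^2·65.7267/(12)·0.8640^4·0.5035^2 = +0.773805
  k=1: (−1)^3·65.7267/(12)·0.8640^2·0.5035^4 = -0.262856
d^3_{0,-2}(1.0554) = +0.773805 -0.262856 = +0.510949
|D^3_{0,-2}|² = |d^3_{0,-2}(β)|² = (+0.510949)² = 0.261069 (the z-rotation phases have unit modulus)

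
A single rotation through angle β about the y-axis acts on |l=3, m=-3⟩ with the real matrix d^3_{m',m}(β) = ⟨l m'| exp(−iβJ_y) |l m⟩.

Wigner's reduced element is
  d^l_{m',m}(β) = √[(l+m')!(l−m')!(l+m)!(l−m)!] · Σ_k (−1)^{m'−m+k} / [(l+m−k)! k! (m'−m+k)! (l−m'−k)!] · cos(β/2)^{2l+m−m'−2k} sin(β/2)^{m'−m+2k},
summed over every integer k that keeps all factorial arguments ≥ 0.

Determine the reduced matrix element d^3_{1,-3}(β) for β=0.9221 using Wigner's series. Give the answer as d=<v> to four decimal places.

d=0.1217

d^3_{1,-3}(β=0.9221) via Wigner's sum:
Half-angle: c=0.895586, s=0.444889. N=√(24·2·1·720)=185.903201
k∈{0} keeps every argument non-negative
  k=0: (−1)^4·185.9032/(48)·0.8956^2·0.4449^4 = +0.121693
d^3_{1,-3}(0.9221) = +0.121693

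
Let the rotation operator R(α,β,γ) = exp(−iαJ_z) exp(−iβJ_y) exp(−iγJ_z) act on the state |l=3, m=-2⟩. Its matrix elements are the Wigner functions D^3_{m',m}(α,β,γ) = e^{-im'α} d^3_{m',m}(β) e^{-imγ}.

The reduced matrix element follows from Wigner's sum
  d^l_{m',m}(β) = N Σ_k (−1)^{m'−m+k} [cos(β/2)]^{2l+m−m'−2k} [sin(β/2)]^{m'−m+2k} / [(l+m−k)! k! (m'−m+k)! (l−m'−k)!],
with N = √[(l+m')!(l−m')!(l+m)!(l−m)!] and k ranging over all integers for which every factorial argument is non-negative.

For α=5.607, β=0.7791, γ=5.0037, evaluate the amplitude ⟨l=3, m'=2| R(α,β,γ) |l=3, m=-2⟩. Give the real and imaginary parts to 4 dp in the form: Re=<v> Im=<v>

Re=0.0306 Im=-0.0804

First d^3_{2,-2}(β=0.7791), then the phase factors e^{-i(2)α} and e^{-i(-2)γ}:
Half-angle: c=0.925080, s=0.379772. N=√(120·1·1·120)=120.000000
k∈{0,1} keeps every argument non-negative
  k=0: (−1)^4·120.0000/(24)·0.9251^2·0.3798^4 = +0.089006
  k=1: (−1)^5·120.0000/(120)·0.9251^0·0.3798^6 = -0.003000
d^3_{2,-2}(0.7791) = +0.089006 -0.003000 = +0.086006
Phases: e^{-i·(2)·5.607}=+0.216693+0.976240i, e^{-i·(-2)·5.0037}=-0.835023-0.550215i ⇒ D=+0.030635-0.080365i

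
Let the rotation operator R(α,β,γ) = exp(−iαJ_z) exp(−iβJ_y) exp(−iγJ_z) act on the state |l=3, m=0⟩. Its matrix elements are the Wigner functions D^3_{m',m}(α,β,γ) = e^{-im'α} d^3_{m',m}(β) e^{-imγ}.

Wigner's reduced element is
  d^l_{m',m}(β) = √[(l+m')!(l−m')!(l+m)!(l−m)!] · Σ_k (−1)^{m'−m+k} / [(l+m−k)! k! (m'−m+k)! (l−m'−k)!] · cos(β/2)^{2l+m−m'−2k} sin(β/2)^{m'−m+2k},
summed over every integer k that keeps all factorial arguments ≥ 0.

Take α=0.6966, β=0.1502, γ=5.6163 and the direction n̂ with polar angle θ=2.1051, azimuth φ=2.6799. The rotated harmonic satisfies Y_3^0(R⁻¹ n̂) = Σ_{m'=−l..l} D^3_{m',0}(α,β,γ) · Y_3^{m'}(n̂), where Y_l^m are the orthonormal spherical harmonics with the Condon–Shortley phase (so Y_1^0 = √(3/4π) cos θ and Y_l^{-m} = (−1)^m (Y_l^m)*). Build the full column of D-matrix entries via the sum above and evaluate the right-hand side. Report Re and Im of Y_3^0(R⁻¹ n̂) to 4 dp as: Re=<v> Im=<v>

Re=0.3023 Im=0.0000

Need the full column D^3_{m',0} for m'=−3..3 at α=0.6966, β=0.1502, γ=5.6163.
cos(β/2)=0.997181, sin(β/2)=0.075029
d^3_{-3,0}: single k=3 term ⇒ +0.001873;  D = -0.000929+0.001626i
d^3_{-2,0}: k∈[2..3] ⇒ +0.030487 -0.000173 = +0.030315;  D = +0.005356+0.029838i
d^3_{-1,0}: k∈[1..3] ⇒ +0.256267 -0.004352 +0.000008 = +0.251923;  D = +0.193232+0.161637i
d^3_{0,0}: k∈[0..3] ⇒ +0.983207 -0.050096 +0.000284 -0.000000 = +0.933394;  D = +0.933394+0.000000i
d^3_{1,0}: k∈[0..2] ⇒ -0.256267 +0.004352 -0.000008 = -0.251923;  D = -0.193232+0.161637i
d^3_{2,0}: k∈[0..1] ⇒ +0.030487 -0.000173 = +0.030315;  D = +0.005356-0.029838i
d^3_{3,0}: single k=0 term ⇒ -0.001873;  D = +0.000929+0.001626i
Y_3^{m'}(θ=2.1051,φ=2.6799) and Σ D·Y over m':
  (-0.0009+0.0016i)·(-0.0491-0.2614i)  (+0.0054+0.0298i)·(-0.2325-0.3075i)  (+0.1932+0.1616i)·(-0.0739-0.0368i)  (+0.9334+0.0000i)·(+0.3237+0.0000i)  (-0.1932+0.1616i)·(+0.0739-0.0368i)  (+0.0054-0.0298i)·(-0.2325+0.3075i)  (+0.0009+0.0016i)·(+0.0491-0.2614i)
Y_3^0(R⁻¹ n̂) = +0.302276+0.000000i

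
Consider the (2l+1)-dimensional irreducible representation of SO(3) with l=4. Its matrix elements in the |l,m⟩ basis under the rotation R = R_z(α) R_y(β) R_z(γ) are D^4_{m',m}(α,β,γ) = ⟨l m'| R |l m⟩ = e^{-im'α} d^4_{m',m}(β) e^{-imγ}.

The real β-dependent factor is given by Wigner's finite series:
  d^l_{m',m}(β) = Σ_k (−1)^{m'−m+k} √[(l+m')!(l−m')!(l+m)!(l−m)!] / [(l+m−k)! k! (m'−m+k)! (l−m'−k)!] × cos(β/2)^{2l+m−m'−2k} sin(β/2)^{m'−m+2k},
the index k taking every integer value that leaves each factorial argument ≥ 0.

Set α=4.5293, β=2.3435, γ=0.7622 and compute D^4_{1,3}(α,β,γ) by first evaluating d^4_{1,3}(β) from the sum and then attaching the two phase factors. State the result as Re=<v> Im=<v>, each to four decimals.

Re=-0.1672 Im=0.0986

First d^4_{1,3}(β=2.3435), then the phase factors e^{-i(1)α} and e^{-i(3)γ}:
c=cos(2.3435/2)=0.388540, s=sin(2.3435/2)=0.921432; N=√[120·6·5040·1]=1904.940944
k: max(0,(3)−(1))=2 … min(4+(3),4−(1))=3
  k=2: (−1)^0·1904.9409/(240)·0.3885^6·0.9214^2 = +0.023185
  k=3: (−1)^1·1904.9409/(144)·0.3885^4·0.9214^4 = -0.217327
d^4_{1,3}(2.3435) = +0.023185 -0.217327 = -0.194142
Attach z-rotation phases: D = e^{-i(1)(4.5293)}·(-0.194142)·e^{-i(3)(0.7622)} = -0.167240+0.098600i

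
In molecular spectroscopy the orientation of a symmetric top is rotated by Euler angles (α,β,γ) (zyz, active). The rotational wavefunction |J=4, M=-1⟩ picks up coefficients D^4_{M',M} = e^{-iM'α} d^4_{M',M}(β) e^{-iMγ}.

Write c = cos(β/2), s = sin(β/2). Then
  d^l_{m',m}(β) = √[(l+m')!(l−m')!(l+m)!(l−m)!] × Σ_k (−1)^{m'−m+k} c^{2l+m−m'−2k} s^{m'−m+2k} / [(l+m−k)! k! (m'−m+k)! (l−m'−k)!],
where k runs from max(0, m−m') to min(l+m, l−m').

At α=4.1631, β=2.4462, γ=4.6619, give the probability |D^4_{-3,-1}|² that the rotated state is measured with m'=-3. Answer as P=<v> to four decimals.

P=0.0165

Split into d^4_{-3,-1}(β=2.4462) × two z-phases.
With c≡cos(β/2)=0.340733 and s≡sin(β/2)=0.940160, N=[1·5040·6·120]^{1/2}=1904.940944
k: max(0,(-1)−(-3))=2 … min(4+(-1),4−(-3))=3
  k=2: (−1)^0·1904.9409/(240)·0.3407^6·0.9402^2 = +0.010979
  k=3: (−1)^1·1904.9409/(144)·0.3407^4·0.9402^4 = -0.139310
d^4_{-3,-1}(2.4462) = +0.010979 -0.139310 = -0.128331
|D^4_{-3,-1}|² = |d^4_{-3,-1}(β)|² = (-0.128331)² = 0.016469 (the z-rotation phases have unit modulus)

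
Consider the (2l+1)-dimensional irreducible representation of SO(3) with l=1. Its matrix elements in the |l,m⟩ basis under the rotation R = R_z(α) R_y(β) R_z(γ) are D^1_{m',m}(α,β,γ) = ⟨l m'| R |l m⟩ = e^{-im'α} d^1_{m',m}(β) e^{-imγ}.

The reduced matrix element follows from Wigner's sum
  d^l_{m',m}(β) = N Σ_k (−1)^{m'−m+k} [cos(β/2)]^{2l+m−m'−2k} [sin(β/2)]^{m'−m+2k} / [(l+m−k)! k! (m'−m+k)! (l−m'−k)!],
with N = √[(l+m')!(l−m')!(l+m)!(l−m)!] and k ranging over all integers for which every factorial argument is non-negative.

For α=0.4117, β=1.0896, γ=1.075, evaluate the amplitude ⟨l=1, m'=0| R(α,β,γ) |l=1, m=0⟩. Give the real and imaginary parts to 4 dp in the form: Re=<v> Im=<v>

Re=0.4628 Im=0.0000

Split into d^1_{0,0}(β=1.0896) × two z-phases.
With c≡cos(β/2)=0.855231 and s≡sin(β/2)=0.518247, N=[1·1·1·1]^{1/2}=1.000000
Admissible k: 0..1 (factorial args all ≥0)
  k=0: (−1)^0·1.0000/(1)·0.8552^2·0.5182^0 = +0.731420
  k=1: (−1)^1·1.0000/(1)·0.8552^0·0.5182^2 = -0.268580
d^1_{0,0}(1.0896) = +0.731420 -0.268580 = +0.462840
Attach z-rotation phases: D = e^{-i(0)(0.4117)}·(+0.462840)·e^{-i(0)(1.075)} = +0.462840+0.000000i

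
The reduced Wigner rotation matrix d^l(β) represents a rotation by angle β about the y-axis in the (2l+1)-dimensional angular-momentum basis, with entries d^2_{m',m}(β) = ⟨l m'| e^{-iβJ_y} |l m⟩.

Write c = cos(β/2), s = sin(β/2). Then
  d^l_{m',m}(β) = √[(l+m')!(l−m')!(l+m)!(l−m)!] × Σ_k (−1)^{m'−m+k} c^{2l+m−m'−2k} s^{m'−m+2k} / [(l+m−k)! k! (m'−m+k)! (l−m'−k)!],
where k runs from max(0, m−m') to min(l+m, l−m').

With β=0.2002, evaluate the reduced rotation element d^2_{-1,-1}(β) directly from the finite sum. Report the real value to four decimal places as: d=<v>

d^2_{-1,-1}(β=0.2002) via Wigner's sum:
With c≡cos(β/2)=0.994994 and s≡sin(β/2)=0.099933, N=[1·6·1·6]^{1/2}=6.000000
k: max(0,(-1)−(-1))=0 … min(2+(-1),2−(-1))=1
  k=0: (−1)^0·6.0000/(6)·0.9950^4·0.0999^0 = +0.980127
  k=1: (−1)^1·6.0000/(2)·0.9950^2·0.0999^2 = -0.029661
d^2_{-1,-1}(0.2002) = +0.980127 -0.029661 = +0.950466

d=0.9505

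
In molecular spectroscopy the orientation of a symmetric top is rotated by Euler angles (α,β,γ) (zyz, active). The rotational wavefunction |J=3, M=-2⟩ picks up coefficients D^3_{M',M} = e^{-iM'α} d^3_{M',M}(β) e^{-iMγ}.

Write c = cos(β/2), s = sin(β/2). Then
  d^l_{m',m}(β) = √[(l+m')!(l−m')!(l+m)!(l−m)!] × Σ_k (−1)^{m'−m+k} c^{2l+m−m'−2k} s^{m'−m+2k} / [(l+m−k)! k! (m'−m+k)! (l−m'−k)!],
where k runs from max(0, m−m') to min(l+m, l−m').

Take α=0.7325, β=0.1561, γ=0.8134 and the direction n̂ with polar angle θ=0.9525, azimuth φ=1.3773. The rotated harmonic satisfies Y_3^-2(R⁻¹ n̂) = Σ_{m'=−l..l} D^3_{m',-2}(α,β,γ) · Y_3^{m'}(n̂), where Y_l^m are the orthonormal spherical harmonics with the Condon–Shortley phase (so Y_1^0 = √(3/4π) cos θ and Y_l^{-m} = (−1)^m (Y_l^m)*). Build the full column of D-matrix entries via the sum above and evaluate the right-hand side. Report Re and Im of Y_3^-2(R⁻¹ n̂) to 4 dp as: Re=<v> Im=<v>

Need the full column D^3_{m',-2} for m'=−3..3 at α=0.7325, β=0.1561, γ=0.8134.
cos(β/2)=0.996956, sin(β/2)=0.077971
d^3_{-3,-2}: single k=1 term ⇒ +0.188099;  D = -0.145940-0.118671i
d^3_{-2,-2}: k∈[0..1] ⇒ +0.981872 -0.030029 = +0.951844;  D = -0.950664+0.047375i
d^3_{-1,-2}: k∈[0..1] ⇒ -0.242835 +0.002971 = -0.239864;  D = +0.170136-0.169082i
d^3_{0,-2}: k∈[0..1] ⇒ +0.032895 -0.000201 = +0.032694;  D = -0.001830+0.032642i
d^3_{1,-2}: k∈[0..1] ⇒ -0.002971 +0.000009 = -0.002962;  D = -0.001854-0.002309i
d^3_{2,-2}: k∈[0..1] ⇒ +0.000184 -0.000000 = +0.000183;  D = +0.000181+0.000030i
d^3_{3,-2}: single k=0 term ⇒ -0.000007;  D = -0.000006+0.000004i
Y_3^{m'}(θ=0.9525,φ=1.3773) and Σ D·Y over m':
  (-0.1459-0.1187i)·(-0.1238+0.1888i)  (-0.9507+0.0474i)·(-0.3643-0.1485i)  (+0.1701-0.1691i)·(+0.0344-0.1757i)  (-0.0018+0.0326i)·(-0.2855+0.0000i)  (-0.0019-0.0023i)·(-0.0344-0.1757i)  (+0.0002+0.0000i)·(-0.3643+0.1485i)  (-0.0000+0.0000i)·(+0.1238+0.1888i)
Y_3^-2(R⁻¹ n̂) = +0.370051+0.066397i

Re=0.3701 Im=0.0664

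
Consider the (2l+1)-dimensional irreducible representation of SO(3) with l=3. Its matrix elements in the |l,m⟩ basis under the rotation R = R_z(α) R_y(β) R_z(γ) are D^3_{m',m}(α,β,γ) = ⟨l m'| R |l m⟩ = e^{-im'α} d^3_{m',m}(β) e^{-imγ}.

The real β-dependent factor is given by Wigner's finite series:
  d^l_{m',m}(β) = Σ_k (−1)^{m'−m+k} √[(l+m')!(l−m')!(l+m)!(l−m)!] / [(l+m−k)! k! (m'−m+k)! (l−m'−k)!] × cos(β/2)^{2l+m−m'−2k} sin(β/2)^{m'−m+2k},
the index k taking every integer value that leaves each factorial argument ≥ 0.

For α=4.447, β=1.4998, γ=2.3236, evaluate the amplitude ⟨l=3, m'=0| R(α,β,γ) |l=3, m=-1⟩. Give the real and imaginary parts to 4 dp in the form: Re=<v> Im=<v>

Re=-0.2879 Im=0.3073

D^3_{0,-1}(4.447,1.4998,2.3236) = e^{-i·0·4.447}·d^3_{0,-1}(1.4998)·e^{-i·-1·2.3236}. Compute d first:
Half-angle: c=0.731757, s=0.681566. N=√(6·6·2·24)=41.569219
k: max(0,(-1)−(0))=0 … min(3+(-1),3−(0))=2
  k=0: (−1)^1·41.5692/(12)·0.7318^5·0.6816^1 = -0.495374
  k=1: (−1)^2·41.5692/(4)·0.7318^3·0.6816^3 = +1.289245
  k=2: (−1)^3·41.5692/(12)·0.7318^1·0.6816^5 = -0.372817
d^3_{0,-1}(1.4998) = -0.495374 +1.289245 -0.372817 = +0.421055
Attach z-rotation phases: D = e^{-i(0)(4.447)}·(+0.421055)·e^{-i(-1)(2.3236)} = -0.287870+0.307275i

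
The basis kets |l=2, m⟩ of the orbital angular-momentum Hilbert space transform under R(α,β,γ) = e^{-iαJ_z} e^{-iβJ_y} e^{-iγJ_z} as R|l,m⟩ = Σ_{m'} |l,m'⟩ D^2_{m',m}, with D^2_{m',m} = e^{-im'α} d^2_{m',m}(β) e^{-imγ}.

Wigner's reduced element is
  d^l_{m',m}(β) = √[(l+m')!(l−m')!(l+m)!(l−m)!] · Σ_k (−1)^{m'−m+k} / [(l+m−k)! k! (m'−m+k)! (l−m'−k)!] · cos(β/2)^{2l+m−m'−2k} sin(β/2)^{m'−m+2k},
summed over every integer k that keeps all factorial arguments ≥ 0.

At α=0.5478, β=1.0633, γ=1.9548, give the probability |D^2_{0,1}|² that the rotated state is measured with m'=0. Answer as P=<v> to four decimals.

P=0.2706

Split into d^2_{0,1}(β=1.0633) × two z-phases.
c=cos(1.0633/2)=0.861972, s=sin(1.0633/2)=0.506956; N=√[2·2·6·1]=4.898979
k: max(0,(1)−(0))=1 … min(2+(1),2−(0))=2
  k=1: (−1)^0·4.8990/(2)·0.8620^3·0.5070^1 = +0.795290
  k=2: (−1)^1·4.8990/(2)·0.8620^1·0.5070^3 = -0.275093
d^2_{0,1}(1.0633) = +0.795290 -0.275093 = +0.520196
|D^2_{0,1}|² = |d^2_{0,1}(β)|² = (+0.520196)² = 0.270604 (the z-rotation phases have unit modulus)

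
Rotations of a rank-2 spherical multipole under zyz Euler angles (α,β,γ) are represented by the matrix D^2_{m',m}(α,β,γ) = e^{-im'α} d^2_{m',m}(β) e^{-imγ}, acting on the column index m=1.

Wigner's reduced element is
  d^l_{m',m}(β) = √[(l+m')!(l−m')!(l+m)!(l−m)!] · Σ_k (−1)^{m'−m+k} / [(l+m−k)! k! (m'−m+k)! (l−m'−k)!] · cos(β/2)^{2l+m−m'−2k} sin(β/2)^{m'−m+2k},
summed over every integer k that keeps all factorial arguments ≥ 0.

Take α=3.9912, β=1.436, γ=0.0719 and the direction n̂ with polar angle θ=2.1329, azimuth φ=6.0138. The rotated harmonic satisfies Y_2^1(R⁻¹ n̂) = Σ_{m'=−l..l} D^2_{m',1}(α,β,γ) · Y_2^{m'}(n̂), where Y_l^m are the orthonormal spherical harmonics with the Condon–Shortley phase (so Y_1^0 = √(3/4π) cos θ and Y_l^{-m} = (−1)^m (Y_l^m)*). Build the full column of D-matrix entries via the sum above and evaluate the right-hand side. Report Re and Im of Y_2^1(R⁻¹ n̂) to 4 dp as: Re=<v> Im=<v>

Re=0.1799 Im=0.2451

Need the full column D^2_{m',1} for m'=−2..2 at α=3.9912, β=1.436, γ=0.0719.
cos(β/2)=0.753123, sin(β/2)=0.657880
d^2_{-2,1}: single k=3 term ⇒ +0.428880;  D = -0.024227+0.428195i
d^2_{-1,1}: k∈[2..3] ⇒ +0.736455 -0.187321 = +0.549134;  D = -0.391271-0.385299i
d^2_{0,1}: k∈[1..2] ⇒ +0.688367 -0.525268 = +0.163099;  D = +0.162677-0.011717i
d^2_{1,1}: k∈[0..1] ⇒ +0.321709 -0.736455 = -0.414745;  D = +0.250764-0.330351i
d^2_{2,1}: single k=0 term ⇒ -0.562049;  D = +0.111837+0.550810i
Y_2^{m'}(θ=2.1329,φ=6.0138) and Σ D·Y over m':
  (-0.0242+0.4282i)·(+0.2374+0.1419i)  (-0.3913-0.3853i)·(-0.3358-0.0927i)  (+0.1627-0.0117i)·(-0.0466+0.0000i)  (+0.2508-0.3304i)·(+0.3358-0.0927i)  (+0.1118+0.5508i)·(+0.2374-0.1419i)
Y_2^1(R⁻¹ n̂) = +0.179866+0.245112i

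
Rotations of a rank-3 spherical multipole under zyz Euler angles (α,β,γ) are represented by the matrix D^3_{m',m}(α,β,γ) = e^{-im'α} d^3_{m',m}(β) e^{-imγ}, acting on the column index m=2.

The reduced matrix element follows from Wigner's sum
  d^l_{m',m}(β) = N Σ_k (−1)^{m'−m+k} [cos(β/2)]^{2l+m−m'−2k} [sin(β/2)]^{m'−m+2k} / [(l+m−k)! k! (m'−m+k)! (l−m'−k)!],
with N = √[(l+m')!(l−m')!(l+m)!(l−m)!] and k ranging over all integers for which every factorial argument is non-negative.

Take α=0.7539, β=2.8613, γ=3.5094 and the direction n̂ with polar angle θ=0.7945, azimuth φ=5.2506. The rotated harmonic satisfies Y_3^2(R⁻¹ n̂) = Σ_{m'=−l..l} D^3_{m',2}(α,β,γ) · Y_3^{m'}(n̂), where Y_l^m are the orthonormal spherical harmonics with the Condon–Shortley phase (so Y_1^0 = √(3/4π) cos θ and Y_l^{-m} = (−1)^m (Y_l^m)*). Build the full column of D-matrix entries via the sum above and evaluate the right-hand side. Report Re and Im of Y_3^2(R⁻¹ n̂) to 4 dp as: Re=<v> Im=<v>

Re=0.2300 Im=-0.2729

Need the full column D^3_{m',2} for m'=−3..3 at α=0.7539, β=2.8613, γ=3.5094.
cos(β/2)=0.139688, sin(β/2)=0.990196
d^3_{-3,2}: single k=5 term ⇒ +0.325716;  D = +0.014558+0.325391i
d^3_{-2,2}: k∈[4..5] ⇒ +0.093793 -0.942597 = -0.848803;  D = -0.608072-0.592212i
d^3_{-1,2}: k∈[3..4] ⇒ +0.016737 -0.420498 = -0.403761;  D = -0.403694-0.007382i
d^3_{0,2}: k∈[2..3] ⇒ +0.002045 -0.102745 = -0.100701;  D = -0.074661+0.067575i
d^3_{1,2}: k∈[1..2] ⇒ +0.000167 -0.016737 = -0.016570;  D = -0.001345+0.016515i
d^3_{2,2}: k∈[0..1] ⇒ +0.000007 -0.001867 = -0.001859;  D = +0.001158+0.001454i
d^3_{3,2}: single k=0 term ⇒ -0.000129;  D = +0.000128+0.000019i
Y_3^{m'}(θ=0.7945,φ=5.2506) and Σ D·Y over m':
  (+0.0146+0.3254i)·(-0.1514+0.0066i)  (-0.6081-0.5922i)·(-0.1730+0.3209i)  (-0.4037-0.0074i)·(+0.1719+0.2880i)  (-0.0747+0.0676i)·(-0.1426+0.0000i)  (-0.0013+0.0165i)·(-0.1719+0.2880i)  (+0.0012+0.0015i)·(-0.1730-0.3209i)  (+0.0001+0.0000i)·(+0.1514+0.0066i)
Y_3^2(R⁻¹ n̂) = +0.229978-0.272873i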